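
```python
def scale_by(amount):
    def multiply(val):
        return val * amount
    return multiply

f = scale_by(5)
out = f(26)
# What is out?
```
130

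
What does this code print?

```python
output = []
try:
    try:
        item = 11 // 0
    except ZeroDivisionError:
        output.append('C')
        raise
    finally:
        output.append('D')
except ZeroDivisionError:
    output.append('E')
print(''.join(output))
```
CDE

finally runs before re-raised exception propagates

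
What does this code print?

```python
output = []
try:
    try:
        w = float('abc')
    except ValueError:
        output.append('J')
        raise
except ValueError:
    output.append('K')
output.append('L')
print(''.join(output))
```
JKL

raise without argument re-raises current exception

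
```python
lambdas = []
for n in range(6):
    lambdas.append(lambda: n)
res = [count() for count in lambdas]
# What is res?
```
[5, 5, 5, 5, 5, 5]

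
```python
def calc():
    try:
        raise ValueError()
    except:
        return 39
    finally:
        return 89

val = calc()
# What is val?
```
89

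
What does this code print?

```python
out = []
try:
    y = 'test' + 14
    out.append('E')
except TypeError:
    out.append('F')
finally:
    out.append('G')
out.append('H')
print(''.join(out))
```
FGH

finally always runs, even after exception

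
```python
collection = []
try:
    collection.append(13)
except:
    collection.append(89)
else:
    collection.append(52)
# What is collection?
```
[13, 52]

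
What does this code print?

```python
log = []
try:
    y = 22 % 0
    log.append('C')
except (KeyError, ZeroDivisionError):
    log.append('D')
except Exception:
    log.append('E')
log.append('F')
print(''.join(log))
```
DF

ZeroDivisionError matches tuple containing it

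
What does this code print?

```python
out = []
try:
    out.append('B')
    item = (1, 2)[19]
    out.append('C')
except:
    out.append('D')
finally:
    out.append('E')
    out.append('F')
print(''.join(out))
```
BDEF

Code before exception runs, then except, then all of finally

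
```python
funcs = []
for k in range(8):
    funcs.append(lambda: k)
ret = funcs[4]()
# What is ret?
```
7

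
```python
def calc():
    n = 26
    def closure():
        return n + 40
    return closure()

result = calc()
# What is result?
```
66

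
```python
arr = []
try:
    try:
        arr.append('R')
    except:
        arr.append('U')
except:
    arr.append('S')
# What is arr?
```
['R']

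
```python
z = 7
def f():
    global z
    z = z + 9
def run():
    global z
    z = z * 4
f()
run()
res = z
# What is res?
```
64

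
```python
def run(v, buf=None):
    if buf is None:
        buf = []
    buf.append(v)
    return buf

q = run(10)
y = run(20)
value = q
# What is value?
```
[10]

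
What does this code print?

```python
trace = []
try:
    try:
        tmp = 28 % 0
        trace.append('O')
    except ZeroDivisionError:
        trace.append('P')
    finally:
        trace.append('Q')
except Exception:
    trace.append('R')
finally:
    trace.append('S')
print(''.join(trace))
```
PQS

Both finally blocks run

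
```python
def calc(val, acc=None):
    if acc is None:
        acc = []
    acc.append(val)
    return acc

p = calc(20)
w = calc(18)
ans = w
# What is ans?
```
[18]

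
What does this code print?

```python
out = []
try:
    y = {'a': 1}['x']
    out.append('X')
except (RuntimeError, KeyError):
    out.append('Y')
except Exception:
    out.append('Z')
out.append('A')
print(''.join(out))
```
YA

KeyError matches tuple containing it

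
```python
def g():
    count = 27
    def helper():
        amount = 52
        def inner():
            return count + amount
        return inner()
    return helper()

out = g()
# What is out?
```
79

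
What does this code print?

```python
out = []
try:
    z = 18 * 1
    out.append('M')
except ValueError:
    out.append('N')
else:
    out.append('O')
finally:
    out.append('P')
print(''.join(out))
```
MOP

else runs before finally when no exception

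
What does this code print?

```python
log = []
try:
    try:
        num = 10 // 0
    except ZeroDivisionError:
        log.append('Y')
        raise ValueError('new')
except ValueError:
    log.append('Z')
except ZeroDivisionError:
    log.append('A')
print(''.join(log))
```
YZ

New ValueError raised, caught by outer ValueError handler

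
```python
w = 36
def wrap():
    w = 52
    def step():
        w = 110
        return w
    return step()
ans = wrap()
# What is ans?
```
110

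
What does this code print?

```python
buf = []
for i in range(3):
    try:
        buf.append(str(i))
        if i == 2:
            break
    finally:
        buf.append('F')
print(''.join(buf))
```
0F1F2F

finally runs even when breaking out of loop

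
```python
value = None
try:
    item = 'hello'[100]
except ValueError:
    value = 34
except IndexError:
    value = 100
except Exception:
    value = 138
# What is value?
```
100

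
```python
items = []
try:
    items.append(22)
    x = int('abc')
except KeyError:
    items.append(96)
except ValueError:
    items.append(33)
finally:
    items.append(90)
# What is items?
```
[22, 33, 90]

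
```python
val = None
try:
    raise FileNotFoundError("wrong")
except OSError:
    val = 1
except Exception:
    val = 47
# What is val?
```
1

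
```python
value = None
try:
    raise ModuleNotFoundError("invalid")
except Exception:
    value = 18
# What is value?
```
18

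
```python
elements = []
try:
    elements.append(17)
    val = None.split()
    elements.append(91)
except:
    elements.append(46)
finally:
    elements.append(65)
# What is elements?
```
[17, 46, 65]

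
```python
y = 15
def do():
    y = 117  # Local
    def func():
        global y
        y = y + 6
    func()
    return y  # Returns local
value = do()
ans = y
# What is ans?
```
21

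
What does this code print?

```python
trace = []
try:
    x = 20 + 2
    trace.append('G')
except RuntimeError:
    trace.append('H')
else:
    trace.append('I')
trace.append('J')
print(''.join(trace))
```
GIJ

else block runs when no exception occurs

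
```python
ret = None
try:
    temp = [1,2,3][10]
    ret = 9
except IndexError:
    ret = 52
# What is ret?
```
52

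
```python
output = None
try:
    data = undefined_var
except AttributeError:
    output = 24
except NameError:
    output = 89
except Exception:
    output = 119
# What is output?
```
89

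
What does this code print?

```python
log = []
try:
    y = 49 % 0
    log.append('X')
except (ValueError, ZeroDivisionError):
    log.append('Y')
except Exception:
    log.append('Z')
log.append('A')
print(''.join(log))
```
YA

ZeroDivisionError matches tuple containing it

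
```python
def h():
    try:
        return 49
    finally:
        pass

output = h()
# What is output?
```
49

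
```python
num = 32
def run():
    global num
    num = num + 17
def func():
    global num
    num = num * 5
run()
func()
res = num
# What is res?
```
245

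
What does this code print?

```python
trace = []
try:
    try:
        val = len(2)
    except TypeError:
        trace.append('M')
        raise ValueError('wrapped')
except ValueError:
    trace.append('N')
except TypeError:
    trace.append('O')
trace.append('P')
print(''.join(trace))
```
MNP

ValueError raised and caught, original TypeError not re-raised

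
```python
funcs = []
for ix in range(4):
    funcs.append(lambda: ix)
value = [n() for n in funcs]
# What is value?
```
[3, 3, 3, 3]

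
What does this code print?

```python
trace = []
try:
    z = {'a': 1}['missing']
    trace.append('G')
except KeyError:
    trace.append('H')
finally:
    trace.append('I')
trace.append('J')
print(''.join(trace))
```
HIJ

finally always runs, even after exception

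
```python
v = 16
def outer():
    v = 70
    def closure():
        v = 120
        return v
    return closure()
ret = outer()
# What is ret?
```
120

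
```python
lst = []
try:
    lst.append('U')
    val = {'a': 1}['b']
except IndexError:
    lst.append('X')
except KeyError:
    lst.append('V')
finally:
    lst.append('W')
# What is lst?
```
['U', 'V', 'W']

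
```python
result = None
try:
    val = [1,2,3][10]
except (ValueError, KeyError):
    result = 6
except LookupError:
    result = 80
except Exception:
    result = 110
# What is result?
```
80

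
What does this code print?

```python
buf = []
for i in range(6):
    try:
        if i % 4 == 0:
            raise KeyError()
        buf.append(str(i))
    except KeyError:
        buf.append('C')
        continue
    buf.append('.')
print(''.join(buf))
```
C1.2.3.C5.

continue in except skips rest of loop body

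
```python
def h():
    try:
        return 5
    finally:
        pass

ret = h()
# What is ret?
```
5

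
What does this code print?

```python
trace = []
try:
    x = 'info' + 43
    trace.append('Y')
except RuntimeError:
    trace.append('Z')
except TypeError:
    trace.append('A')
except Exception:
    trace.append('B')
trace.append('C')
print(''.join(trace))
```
AC

TypeError matches before generic Exception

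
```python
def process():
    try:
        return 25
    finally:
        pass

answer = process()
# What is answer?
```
25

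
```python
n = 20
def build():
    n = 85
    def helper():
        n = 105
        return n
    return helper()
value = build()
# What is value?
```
105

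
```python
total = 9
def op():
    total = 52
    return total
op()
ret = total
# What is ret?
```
9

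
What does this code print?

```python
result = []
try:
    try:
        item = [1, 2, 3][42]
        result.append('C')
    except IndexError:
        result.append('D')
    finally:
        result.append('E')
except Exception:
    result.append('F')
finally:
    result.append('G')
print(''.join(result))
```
DEG

Both finally blocks run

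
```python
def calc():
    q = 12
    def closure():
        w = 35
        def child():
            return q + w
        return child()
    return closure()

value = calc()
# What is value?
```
47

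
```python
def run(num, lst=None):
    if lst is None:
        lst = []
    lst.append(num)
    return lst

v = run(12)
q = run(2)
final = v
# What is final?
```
[12]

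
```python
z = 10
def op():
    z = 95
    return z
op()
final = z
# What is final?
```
10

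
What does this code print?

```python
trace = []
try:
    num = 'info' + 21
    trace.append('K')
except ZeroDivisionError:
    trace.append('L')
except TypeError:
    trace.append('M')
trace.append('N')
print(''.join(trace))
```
MN

TypeError is caught by its specific handler, not ZeroDivisionError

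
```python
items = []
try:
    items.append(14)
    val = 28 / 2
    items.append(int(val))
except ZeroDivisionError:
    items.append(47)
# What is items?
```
[14, 14]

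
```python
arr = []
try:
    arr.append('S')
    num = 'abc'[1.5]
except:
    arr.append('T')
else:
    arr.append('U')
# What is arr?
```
['S', 'T']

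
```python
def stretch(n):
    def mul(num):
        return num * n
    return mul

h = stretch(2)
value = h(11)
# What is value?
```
22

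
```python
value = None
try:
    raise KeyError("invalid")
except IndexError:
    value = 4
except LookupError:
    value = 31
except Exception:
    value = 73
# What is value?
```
31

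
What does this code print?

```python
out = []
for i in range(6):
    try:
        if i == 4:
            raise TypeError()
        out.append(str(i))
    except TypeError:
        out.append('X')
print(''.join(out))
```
0123X5

Exception on i=4 caught, loop continues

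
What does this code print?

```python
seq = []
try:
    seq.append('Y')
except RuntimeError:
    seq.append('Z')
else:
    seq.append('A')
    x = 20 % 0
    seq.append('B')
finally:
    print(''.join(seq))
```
YA

Try succeeds, else appends 'A', ZeroDivisionError in else is uncaught, finally prints before exception propagates ('B' never appended)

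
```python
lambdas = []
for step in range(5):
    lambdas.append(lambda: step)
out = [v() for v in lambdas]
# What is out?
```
[4, 4, 4, 4, 4]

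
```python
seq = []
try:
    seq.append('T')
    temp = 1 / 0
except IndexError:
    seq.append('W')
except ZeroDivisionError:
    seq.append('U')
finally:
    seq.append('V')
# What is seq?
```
['T', 'U', 'V']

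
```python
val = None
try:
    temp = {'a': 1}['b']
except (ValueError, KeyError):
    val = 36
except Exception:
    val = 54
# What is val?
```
36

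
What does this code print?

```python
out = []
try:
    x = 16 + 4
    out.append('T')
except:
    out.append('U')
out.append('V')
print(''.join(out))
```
TV

No exception, try block completes normally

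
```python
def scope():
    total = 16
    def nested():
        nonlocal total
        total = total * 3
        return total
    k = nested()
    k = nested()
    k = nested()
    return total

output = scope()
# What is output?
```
432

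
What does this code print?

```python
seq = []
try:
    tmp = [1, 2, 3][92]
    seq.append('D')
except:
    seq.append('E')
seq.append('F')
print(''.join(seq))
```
EF

Exception raised in try, caught by bare except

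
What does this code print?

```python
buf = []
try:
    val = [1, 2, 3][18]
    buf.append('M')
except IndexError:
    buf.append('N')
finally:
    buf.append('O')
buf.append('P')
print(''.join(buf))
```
NOP

finally always runs, even after exception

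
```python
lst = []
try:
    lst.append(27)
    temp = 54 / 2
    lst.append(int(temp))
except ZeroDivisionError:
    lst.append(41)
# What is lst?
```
[27, 27]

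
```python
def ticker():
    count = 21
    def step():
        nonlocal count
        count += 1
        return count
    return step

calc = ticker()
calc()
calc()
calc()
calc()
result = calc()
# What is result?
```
26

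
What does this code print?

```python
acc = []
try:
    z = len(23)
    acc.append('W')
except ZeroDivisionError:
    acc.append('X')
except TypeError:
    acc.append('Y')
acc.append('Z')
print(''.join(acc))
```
YZ

TypeError is caught by its specific handler, not ZeroDivisionError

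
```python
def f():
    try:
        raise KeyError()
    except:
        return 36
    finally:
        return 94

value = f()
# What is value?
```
94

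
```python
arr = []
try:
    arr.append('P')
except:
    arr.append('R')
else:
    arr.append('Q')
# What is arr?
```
['P', 'Q']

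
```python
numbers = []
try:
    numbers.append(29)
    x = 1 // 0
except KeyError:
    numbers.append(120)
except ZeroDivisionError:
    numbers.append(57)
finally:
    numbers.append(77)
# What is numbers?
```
[29, 57, 77]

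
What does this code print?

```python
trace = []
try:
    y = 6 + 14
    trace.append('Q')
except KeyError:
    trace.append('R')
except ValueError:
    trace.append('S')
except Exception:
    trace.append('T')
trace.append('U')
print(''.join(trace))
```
QU

No exception, try block completes normally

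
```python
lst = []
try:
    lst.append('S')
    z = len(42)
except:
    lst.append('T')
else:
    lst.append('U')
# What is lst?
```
['S', 'T']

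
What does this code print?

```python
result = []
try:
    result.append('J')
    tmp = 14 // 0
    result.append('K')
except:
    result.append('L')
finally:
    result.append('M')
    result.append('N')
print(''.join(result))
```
JLMN

Code before exception runs, then except, then all of finally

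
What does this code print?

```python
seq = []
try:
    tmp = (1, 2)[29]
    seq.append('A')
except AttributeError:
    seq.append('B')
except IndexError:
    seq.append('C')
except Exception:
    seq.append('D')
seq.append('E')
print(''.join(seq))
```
CE

IndexError matches before generic Exception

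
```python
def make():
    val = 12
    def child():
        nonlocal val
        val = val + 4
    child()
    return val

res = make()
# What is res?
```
16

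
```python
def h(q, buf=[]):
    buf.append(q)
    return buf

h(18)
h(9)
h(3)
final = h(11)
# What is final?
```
[18, 9, 3, 11]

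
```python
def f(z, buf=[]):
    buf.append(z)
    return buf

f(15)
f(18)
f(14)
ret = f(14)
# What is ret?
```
[15, 18, 14, 14]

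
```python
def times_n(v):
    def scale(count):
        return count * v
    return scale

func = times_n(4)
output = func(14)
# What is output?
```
56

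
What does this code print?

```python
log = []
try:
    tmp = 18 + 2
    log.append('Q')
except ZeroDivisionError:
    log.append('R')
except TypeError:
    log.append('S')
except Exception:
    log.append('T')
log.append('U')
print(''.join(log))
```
QU

No exception, try block completes normally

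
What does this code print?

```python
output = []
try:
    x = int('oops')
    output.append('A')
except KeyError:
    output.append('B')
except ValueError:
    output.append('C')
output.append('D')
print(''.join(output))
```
CD

ValueError is caught by its specific handler, not KeyError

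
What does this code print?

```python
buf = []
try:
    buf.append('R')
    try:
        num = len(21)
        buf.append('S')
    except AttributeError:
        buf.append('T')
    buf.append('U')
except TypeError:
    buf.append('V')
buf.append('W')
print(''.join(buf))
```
RVW

Inner handler doesn't match, propagates to outer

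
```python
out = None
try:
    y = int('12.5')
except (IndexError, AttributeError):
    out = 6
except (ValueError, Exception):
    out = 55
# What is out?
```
55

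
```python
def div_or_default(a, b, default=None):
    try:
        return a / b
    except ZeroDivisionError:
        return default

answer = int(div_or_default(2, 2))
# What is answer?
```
1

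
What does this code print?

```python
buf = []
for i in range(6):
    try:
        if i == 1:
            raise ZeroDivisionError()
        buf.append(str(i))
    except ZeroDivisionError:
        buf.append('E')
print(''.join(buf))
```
0E2345

Exception on i=1 caught, loop continues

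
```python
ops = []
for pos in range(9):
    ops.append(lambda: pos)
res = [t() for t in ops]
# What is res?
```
[8, 8, 8, 8, 8, 8, 8, 8, 8]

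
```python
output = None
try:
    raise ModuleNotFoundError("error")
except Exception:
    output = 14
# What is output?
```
14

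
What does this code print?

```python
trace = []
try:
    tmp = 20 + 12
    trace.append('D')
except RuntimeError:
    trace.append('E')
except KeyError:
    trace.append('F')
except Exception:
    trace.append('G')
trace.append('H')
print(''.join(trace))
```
DH

No exception, try block completes normally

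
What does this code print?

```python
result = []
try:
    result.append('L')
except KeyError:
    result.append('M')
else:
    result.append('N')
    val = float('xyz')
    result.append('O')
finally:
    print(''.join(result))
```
LN

Try succeeds, else appends 'N', ValueError in else is uncaught, finally prints before exception propagates ('O' never appended)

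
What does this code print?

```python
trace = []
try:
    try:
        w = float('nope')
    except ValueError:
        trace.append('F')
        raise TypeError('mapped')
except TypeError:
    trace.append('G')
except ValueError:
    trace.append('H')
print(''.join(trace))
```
FG

New TypeError raised, caught by outer TypeError handler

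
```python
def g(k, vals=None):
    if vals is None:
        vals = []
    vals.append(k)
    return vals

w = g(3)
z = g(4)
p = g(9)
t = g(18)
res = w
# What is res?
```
[3]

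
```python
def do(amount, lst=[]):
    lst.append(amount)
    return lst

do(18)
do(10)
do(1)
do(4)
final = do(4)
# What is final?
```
[18, 10, 1, 4, 4]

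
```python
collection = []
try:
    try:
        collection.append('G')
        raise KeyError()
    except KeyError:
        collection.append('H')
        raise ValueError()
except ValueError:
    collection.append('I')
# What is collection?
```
['G', 'H', 'I']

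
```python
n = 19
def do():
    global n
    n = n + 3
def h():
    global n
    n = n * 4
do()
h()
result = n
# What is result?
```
88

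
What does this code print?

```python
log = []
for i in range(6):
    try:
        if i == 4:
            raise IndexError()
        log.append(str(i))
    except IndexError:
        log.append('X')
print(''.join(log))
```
0123X5

Exception on i=4 caught, loop continues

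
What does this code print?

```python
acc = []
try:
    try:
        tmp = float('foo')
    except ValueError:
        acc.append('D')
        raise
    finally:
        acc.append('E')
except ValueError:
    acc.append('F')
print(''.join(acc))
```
DEF

finally runs before re-raised exception propagates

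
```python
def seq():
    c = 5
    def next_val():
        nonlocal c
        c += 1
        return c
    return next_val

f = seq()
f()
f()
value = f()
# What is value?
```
8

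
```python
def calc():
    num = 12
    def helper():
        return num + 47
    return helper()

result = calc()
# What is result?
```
59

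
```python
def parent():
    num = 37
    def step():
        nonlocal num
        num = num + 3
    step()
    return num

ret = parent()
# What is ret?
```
40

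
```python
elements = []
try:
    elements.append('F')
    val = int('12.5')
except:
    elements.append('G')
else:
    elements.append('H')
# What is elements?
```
['F', 'G']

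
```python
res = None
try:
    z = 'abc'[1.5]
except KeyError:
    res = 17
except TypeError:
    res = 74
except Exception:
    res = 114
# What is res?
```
74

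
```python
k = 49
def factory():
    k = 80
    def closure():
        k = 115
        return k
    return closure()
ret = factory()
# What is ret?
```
115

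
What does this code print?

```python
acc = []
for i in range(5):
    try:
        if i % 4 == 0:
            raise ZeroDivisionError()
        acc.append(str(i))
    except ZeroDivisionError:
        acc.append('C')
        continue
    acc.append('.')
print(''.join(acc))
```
C1.2.3.C

continue in except skips rest of loop body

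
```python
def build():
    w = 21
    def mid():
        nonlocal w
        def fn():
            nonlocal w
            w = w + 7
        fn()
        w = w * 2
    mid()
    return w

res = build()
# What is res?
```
56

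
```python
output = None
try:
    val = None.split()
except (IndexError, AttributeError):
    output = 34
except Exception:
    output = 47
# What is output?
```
34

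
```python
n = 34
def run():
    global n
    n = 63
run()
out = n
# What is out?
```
63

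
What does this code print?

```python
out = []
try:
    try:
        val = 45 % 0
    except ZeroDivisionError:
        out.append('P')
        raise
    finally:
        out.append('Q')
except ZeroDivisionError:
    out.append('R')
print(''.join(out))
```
PQR

finally runs before re-raised exception propagates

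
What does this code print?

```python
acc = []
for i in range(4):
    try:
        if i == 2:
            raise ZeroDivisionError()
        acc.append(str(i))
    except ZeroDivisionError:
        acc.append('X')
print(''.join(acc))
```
01X3

Exception on i=2 caught, loop continues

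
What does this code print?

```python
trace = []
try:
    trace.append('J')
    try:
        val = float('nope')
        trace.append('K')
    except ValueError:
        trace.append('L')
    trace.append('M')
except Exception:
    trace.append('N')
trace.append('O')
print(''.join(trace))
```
JLMO

Inner exception caught by inner handler, outer continues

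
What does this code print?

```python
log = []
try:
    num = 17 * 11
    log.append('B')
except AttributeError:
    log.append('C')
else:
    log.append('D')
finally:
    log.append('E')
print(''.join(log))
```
BDE

else runs before finally when no exception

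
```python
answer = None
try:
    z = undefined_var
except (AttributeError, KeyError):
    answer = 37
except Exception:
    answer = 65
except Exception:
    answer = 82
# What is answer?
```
65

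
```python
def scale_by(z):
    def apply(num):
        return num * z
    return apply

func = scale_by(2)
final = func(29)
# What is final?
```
58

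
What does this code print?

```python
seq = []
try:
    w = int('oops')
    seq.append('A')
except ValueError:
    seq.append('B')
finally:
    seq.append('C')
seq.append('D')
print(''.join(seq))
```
BCD

finally always runs, even after exception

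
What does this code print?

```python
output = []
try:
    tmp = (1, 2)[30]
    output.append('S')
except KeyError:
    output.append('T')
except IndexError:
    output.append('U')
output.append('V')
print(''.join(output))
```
UV

IndexError is caught by its specific handler, not KeyError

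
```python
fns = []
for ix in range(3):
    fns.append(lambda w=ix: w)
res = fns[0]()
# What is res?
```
0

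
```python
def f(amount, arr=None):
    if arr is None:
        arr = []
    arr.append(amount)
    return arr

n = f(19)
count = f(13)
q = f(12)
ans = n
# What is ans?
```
[19]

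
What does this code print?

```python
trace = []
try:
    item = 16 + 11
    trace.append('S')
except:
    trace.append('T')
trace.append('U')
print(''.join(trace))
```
SU

No exception, try block completes normally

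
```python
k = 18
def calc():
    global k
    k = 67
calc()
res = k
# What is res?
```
67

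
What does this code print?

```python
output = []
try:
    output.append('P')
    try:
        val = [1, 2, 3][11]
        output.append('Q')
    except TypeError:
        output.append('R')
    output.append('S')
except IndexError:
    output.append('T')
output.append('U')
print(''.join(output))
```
PTU

Inner handler doesn't match, propagates to outer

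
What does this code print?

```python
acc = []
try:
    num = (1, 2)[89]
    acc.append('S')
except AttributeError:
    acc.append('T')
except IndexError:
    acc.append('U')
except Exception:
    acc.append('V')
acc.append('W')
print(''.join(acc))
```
UW

IndexError matches before generic Exception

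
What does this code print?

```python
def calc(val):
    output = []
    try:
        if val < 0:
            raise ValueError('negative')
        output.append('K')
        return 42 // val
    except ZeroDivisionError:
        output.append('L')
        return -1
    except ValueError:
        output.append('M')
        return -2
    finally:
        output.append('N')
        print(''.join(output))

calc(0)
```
KLN

val=0 causes ZeroDivisionError, caught, finally prints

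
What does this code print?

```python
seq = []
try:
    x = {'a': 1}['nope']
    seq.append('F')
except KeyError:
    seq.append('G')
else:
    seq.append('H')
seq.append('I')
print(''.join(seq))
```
GI

else block skipped when exception is caught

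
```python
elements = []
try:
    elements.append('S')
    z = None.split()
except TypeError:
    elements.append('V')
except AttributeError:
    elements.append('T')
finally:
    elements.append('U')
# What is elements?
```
['S', 'T', 'U']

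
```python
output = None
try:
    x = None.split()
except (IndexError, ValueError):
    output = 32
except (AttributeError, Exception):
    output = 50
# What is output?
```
50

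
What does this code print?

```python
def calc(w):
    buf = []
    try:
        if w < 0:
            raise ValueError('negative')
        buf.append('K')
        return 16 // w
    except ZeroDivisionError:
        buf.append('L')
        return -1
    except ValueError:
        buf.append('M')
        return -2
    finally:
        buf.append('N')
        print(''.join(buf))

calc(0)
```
KLN

w=0 causes ZeroDivisionError, caught, finally prints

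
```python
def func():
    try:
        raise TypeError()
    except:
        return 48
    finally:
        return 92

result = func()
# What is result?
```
92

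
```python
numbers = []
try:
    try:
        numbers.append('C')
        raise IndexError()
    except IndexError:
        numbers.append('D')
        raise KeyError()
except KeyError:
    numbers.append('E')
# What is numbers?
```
['C', 'D', 'E']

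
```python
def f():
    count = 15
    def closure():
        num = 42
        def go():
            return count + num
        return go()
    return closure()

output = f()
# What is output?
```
57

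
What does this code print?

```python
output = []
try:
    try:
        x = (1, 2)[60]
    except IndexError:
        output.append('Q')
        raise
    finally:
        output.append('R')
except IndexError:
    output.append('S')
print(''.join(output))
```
QRS

finally runs before re-raised exception propagates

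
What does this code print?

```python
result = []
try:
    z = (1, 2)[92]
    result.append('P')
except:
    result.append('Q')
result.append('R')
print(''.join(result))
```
QR

Exception raised in try, caught by bare except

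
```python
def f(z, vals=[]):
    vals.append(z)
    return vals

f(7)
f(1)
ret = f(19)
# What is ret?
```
[7, 1, 19]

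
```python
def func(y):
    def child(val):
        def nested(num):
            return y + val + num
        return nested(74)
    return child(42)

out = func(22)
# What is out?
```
138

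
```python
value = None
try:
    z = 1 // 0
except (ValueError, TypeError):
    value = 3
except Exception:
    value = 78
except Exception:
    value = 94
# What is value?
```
78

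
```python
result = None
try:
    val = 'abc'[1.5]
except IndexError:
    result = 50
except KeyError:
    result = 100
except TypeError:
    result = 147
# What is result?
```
147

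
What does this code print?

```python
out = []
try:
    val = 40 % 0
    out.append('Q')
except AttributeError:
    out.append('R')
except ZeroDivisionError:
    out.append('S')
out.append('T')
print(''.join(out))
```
ST

ZeroDivisionError is caught by its specific handler, not AttributeError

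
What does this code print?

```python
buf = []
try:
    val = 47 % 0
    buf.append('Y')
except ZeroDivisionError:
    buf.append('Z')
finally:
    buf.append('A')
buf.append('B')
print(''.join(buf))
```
ZAB

finally always runs, even after exception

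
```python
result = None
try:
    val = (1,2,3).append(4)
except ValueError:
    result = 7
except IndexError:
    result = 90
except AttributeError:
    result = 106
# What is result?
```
106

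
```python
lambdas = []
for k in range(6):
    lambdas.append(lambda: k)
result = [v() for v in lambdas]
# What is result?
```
[5, 5, 5, 5, 5, 5]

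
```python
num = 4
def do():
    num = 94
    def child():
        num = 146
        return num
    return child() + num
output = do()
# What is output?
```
240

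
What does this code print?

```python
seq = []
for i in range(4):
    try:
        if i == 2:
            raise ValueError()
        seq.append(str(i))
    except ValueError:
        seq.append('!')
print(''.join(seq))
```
01!3

Exception on i=2 caught, loop continues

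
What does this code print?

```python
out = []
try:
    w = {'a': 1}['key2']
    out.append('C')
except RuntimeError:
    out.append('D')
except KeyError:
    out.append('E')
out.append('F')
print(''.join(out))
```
EF

KeyError is caught by its specific handler, not RuntimeError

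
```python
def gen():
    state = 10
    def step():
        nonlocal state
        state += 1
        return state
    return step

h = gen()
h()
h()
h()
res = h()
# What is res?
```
14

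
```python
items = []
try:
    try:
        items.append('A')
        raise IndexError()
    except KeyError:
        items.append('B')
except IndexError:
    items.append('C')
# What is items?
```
['A', 'C']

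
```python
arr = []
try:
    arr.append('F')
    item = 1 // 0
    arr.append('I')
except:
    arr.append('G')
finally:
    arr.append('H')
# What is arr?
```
['F', 'G', 'H']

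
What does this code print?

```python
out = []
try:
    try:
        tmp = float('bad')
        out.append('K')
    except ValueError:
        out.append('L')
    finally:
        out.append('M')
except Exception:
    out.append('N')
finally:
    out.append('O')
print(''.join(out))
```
LMO

Both finally blocks run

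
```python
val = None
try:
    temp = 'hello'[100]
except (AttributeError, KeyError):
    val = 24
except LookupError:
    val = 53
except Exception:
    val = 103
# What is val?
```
53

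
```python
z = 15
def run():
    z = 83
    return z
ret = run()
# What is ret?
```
83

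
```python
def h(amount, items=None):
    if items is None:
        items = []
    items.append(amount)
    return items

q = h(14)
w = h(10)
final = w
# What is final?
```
[10]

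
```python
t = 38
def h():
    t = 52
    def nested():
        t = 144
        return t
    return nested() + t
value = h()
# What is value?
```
196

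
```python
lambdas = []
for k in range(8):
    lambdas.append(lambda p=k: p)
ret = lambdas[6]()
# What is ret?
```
6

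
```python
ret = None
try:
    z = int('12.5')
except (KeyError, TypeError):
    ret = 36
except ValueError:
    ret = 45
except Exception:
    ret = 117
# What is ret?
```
45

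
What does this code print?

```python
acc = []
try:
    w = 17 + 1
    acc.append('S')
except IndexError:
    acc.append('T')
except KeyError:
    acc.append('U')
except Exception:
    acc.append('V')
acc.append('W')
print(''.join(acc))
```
SW

No exception, try block completes normally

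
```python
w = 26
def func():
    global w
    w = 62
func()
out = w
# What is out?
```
62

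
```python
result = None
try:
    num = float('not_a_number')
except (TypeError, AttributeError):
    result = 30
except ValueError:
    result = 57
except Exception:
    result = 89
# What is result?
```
57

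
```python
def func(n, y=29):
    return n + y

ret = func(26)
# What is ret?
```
55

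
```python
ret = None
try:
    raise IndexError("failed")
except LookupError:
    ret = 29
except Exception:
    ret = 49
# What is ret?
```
29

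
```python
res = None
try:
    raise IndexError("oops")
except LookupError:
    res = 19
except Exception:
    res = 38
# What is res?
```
19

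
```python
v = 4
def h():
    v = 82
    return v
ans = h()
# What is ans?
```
82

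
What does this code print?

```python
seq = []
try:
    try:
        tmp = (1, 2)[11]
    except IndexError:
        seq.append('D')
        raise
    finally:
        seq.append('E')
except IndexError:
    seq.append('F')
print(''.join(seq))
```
DEF

finally runs before re-raised exception propagates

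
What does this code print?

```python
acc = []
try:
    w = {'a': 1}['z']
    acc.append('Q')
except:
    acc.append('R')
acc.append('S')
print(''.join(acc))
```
RS

Exception raised in try, caught by bare except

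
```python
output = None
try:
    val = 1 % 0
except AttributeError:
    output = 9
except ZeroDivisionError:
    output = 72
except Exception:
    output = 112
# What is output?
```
72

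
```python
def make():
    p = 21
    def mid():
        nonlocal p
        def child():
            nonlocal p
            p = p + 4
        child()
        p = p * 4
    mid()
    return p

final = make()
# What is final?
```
100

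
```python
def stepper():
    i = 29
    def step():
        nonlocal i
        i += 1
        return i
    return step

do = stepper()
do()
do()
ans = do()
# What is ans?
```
32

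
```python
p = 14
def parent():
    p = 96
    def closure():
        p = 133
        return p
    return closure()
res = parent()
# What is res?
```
133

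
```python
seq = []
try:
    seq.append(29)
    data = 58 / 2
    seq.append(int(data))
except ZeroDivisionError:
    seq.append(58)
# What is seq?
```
[29, 29]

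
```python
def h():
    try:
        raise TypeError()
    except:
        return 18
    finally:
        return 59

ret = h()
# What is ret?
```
59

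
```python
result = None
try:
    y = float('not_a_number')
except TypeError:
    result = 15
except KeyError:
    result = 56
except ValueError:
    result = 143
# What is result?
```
143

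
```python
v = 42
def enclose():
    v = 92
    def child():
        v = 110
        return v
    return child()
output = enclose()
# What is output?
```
110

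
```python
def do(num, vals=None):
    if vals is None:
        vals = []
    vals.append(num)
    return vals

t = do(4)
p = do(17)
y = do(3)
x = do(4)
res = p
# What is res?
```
[17]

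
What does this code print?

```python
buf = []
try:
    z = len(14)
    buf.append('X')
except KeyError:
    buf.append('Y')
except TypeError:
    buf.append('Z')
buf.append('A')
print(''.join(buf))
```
ZA

TypeError is caught by its specific handler, not KeyError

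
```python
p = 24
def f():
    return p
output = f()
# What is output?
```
24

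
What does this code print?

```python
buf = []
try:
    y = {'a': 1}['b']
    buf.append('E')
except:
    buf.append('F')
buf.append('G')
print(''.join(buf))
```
FG

Exception raised in try, caught by bare except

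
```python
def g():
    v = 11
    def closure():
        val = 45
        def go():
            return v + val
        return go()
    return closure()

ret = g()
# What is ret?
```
56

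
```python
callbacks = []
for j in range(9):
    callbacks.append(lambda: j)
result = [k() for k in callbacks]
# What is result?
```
[8, 8, 8, 8, 8, 8, 8, 8, 8]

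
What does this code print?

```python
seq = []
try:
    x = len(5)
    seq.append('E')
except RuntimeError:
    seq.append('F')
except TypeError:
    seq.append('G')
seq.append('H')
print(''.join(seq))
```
GH

TypeError is caught by its specific handler, not RuntimeError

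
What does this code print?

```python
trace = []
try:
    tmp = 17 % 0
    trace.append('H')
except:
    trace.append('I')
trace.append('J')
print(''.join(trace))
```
IJ

Exception raised in try, caught by bare except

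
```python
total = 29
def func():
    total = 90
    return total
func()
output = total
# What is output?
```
29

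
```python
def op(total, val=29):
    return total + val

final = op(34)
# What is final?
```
63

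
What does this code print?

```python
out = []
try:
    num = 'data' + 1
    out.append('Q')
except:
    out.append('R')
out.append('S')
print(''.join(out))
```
RS

Exception raised in try, caught by bare except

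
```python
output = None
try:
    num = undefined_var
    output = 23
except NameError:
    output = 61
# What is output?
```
61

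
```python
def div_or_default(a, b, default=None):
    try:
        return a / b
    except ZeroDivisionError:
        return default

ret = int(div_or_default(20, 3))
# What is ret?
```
6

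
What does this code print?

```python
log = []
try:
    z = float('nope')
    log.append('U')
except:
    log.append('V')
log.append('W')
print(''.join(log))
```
VW

Exception raised in try, caught by bare except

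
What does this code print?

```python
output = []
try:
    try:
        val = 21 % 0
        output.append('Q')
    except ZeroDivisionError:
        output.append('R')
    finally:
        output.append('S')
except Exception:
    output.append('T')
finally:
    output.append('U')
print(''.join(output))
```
RSU

Both finally blocks run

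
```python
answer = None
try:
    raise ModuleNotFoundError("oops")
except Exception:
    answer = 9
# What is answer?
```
9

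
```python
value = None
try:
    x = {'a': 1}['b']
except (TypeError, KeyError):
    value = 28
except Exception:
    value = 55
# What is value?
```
28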